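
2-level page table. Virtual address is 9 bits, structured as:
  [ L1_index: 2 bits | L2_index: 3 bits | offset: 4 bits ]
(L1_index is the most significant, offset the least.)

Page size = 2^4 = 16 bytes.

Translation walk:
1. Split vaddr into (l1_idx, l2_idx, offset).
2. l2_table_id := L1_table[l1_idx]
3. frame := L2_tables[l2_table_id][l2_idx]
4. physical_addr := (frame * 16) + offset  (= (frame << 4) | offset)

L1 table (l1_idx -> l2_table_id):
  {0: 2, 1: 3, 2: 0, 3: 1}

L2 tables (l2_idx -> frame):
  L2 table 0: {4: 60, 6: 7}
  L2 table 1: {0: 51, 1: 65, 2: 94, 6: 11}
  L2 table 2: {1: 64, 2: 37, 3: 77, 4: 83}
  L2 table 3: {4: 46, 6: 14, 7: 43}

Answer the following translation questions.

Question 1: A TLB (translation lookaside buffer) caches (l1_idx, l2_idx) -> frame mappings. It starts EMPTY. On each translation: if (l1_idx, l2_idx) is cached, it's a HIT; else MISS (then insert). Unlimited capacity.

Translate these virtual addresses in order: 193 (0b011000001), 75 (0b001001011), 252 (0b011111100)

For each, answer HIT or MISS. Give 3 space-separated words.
vaddr=193: (1,4) not in TLB -> MISS, insert
vaddr=75: (0,4) not in TLB -> MISS, insert
vaddr=252: (1,7) not in TLB -> MISS, insert

Answer: MISS MISS MISS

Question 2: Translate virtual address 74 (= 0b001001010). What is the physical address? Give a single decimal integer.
Answer: 1338

Derivation:
vaddr = 74 = 0b001001010
Split: l1_idx=0, l2_idx=4, offset=10
L1[0] = 2
L2[2][4] = 83
paddr = 83 * 16 + 10 = 1338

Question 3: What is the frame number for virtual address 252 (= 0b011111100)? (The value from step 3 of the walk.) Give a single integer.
vaddr = 252: l1_idx=1, l2_idx=7
L1[1] = 3; L2[3][7] = 43

Answer: 43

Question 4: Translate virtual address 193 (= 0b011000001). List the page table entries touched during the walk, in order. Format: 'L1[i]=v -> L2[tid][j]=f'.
vaddr = 193 = 0b011000001
Split: l1_idx=1, l2_idx=4, offset=1

Answer: L1[1]=3 -> L2[3][4]=46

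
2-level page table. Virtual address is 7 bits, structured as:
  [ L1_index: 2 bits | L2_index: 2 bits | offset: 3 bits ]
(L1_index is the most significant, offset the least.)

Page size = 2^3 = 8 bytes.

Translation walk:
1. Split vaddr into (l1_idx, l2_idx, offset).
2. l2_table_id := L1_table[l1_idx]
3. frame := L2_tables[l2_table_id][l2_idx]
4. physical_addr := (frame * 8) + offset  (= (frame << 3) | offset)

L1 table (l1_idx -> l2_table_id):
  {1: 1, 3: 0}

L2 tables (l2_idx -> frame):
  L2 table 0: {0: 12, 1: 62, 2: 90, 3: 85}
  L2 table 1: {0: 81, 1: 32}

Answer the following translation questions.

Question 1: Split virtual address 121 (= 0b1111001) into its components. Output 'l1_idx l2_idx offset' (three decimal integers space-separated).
vaddr = 121 = 0b1111001
  top 2 bits -> l1_idx = 3
  next 2 bits -> l2_idx = 3
  bottom 3 bits -> offset = 1

Answer: 3 3 1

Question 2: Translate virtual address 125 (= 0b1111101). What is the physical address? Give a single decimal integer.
Answer: 685

Derivation:
vaddr = 125 = 0b1111101
Split: l1_idx=3, l2_idx=3, offset=5
L1[3] = 0
L2[0][3] = 85
paddr = 85 * 8 + 5 = 685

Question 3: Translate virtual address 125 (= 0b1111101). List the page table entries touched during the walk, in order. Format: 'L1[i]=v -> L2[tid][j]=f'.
Answer: L1[3]=0 -> L2[0][3]=85

Derivation:
vaddr = 125 = 0b1111101
Split: l1_idx=3, l2_idx=3, offset=5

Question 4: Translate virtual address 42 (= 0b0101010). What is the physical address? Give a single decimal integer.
Answer: 258

Derivation:
vaddr = 42 = 0b0101010
Split: l1_idx=1, l2_idx=1, offset=2
L1[1] = 1
L2[1][1] = 32
paddr = 32 * 8 + 2 = 258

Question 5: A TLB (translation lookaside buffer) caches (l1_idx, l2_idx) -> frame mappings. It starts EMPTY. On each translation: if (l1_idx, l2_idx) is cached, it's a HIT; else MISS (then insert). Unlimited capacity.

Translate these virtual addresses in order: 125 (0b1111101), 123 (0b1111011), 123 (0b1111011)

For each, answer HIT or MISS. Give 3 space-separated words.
Answer: MISS HIT HIT

Derivation:
vaddr=125: (3,3) not in TLB -> MISS, insert
vaddr=123: (3,3) in TLB -> HIT
vaddr=123: (3,3) in TLB -> HIT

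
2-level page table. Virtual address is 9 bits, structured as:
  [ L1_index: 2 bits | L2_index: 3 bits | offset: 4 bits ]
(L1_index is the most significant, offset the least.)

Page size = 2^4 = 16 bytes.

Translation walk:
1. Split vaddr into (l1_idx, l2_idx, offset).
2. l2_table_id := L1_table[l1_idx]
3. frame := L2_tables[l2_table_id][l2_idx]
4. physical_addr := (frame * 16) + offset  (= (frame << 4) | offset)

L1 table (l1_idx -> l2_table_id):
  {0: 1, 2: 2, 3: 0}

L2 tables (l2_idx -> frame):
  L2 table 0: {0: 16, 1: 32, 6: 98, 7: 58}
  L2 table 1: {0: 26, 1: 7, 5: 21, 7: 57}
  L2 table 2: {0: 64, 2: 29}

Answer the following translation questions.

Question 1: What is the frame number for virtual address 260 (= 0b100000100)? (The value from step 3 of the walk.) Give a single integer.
Answer: 64

Derivation:
vaddr = 260: l1_idx=2, l2_idx=0
L1[2] = 2; L2[2][0] = 64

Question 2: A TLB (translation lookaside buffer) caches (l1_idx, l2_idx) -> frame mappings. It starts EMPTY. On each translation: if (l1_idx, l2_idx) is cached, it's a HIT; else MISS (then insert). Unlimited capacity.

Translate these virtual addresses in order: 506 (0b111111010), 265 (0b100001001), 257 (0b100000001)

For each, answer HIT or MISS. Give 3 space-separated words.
Answer: MISS MISS HIT

Derivation:
vaddr=506: (3,7) not in TLB -> MISS, insert
vaddr=265: (2,0) not in TLB -> MISS, insert
vaddr=257: (2,0) in TLB -> HIT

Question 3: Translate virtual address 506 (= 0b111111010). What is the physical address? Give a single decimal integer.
vaddr = 506 = 0b111111010
Split: l1_idx=3, l2_idx=7, offset=10
L1[3] = 0
L2[0][7] = 58
paddr = 58 * 16 + 10 = 938

Answer: 938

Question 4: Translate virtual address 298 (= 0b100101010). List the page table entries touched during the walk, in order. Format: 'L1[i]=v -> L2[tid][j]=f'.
vaddr = 298 = 0b100101010
Split: l1_idx=2, l2_idx=2, offset=10

Answer: L1[2]=2 -> L2[2][2]=29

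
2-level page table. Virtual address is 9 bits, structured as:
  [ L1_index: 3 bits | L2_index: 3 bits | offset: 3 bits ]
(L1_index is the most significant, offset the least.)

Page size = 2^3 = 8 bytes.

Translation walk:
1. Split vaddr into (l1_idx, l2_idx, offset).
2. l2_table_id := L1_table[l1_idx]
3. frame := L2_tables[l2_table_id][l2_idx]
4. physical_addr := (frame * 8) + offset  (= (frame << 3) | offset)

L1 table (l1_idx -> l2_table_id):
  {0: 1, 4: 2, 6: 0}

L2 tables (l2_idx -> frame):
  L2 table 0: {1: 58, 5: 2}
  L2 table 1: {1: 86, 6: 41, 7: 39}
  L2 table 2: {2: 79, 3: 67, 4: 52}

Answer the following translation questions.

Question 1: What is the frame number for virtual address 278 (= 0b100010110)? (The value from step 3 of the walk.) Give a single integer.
Answer: 79

Derivation:
vaddr = 278: l1_idx=4, l2_idx=2
L1[4] = 2; L2[2][2] = 79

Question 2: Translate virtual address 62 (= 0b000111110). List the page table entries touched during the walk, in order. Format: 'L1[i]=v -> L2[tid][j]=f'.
vaddr = 62 = 0b000111110
Split: l1_idx=0, l2_idx=7, offset=6

Answer: L1[0]=1 -> L2[1][7]=39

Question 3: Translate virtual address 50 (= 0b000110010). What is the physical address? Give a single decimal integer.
Answer: 330

Derivation:
vaddr = 50 = 0b000110010
Split: l1_idx=0, l2_idx=6, offset=2
L1[0] = 1
L2[1][6] = 41
paddr = 41 * 8 + 2 = 330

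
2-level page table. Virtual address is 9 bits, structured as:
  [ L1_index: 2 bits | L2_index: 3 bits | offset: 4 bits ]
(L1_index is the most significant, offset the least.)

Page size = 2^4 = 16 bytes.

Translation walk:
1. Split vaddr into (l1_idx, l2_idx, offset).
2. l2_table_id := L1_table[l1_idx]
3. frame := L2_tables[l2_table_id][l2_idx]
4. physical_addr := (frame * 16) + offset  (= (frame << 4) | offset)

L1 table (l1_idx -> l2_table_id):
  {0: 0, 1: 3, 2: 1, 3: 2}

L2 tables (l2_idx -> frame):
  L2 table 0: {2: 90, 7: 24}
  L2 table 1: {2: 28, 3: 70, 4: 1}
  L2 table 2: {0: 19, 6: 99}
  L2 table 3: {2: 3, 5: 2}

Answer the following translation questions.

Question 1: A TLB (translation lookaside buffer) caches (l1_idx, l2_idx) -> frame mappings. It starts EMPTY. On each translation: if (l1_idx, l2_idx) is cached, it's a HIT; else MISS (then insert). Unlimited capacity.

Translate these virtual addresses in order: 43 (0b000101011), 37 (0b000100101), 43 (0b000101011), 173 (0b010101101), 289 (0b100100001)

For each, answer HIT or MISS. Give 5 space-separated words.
vaddr=43: (0,2) not in TLB -> MISS, insert
vaddr=37: (0,2) in TLB -> HIT
vaddr=43: (0,2) in TLB -> HIT
vaddr=173: (1,2) not in TLB -> MISS, insert
vaddr=289: (2,2) not in TLB -> MISS, insert

Answer: MISS HIT HIT MISS MISS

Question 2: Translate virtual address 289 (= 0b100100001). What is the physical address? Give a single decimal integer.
Answer: 449

Derivation:
vaddr = 289 = 0b100100001
Split: l1_idx=2, l2_idx=2, offset=1
L1[2] = 1
L2[1][2] = 28
paddr = 28 * 16 + 1 = 449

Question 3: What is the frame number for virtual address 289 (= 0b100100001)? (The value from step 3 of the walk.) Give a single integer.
Answer: 28

Derivation:
vaddr = 289: l1_idx=2, l2_idx=2
L1[2] = 1; L2[1][2] = 28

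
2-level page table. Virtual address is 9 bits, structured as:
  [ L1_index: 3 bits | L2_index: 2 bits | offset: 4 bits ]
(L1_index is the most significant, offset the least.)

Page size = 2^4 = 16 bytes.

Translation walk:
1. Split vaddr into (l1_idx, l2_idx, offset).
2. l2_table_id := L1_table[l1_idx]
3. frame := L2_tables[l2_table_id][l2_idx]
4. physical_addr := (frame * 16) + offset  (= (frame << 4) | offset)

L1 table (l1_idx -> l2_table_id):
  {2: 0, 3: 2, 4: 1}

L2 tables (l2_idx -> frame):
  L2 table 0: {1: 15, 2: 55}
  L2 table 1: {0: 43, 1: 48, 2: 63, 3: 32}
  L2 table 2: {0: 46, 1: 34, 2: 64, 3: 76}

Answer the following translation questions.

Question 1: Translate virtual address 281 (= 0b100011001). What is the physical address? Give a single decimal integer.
vaddr = 281 = 0b100011001
Split: l1_idx=4, l2_idx=1, offset=9
L1[4] = 1
L2[1][1] = 48
paddr = 48 * 16 + 9 = 777

Answer: 777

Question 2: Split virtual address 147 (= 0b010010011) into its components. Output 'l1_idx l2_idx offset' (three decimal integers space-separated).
Answer: 2 1 3

Derivation:
vaddr = 147 = 0b010010011
  top 3 bits -> l1_idx = 2
  next 2 bits -> l2_idx = 1
  bottom 4 bits -> offset = 3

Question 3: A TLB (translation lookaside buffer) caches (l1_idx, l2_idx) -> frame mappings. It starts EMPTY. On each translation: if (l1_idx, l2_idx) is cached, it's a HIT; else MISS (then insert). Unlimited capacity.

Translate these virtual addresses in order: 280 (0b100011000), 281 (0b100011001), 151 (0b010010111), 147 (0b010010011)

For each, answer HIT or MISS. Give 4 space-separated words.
vaddr=280: (4,1) not in TLB -> MISS, insert
vaddr=281: (4,1) in TLB -> HIT
vaddr=151: (2,1) not in TLB -> MISS, insert
vaddr=147: (2,1) in TLB -> HIT

Answer: MISS HIT MISS HIT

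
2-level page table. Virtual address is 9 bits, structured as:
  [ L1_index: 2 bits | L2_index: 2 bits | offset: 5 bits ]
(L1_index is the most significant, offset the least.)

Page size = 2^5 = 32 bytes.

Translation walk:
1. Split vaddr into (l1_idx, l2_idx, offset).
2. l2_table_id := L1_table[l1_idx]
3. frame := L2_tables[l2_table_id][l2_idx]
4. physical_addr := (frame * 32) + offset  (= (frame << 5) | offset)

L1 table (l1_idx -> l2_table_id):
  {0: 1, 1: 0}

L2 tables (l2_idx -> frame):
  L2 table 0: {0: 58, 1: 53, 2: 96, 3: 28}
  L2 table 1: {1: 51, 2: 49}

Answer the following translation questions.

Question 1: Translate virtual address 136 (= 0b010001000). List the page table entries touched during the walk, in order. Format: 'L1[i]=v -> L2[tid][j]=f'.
Answer: L1[1]=0 -> L2[0][0]=58

Derivation:
vaddr = 136 = 0b010001000
Split: l1_idx=1, l2_idx=0, offset=8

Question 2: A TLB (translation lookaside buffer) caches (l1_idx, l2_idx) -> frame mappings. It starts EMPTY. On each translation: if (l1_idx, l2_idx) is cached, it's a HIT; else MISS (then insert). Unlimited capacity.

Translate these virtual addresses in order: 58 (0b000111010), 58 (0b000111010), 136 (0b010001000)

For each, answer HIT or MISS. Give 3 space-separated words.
vaddr=58: (0,1) not in TLB -> MISS, insert
vaddr=58: (0,1) in TLB -> HIT
vaddr=136: (1,0) not in TLB -> MISS, insert

Answer: MISS HIT MISS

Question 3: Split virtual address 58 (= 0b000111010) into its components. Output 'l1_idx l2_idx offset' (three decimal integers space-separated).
Answer: 0 1 26

Derivation:
vaddr = 58 = 0b000111010
  top 2 bits -> l1_idx = 0
  next 2 bits -> l2_idx = 1
  bottom 5 bits -> offset = 26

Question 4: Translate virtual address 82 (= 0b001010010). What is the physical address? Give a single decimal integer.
vaddr = 82 = 0b001010010
Split: l1_idx=0, l2_idx=2, offset=18
L1[0] = 1
L2[1][2] = 49
paddr = 49 * 32 + 18 = 1586

Answer: 1586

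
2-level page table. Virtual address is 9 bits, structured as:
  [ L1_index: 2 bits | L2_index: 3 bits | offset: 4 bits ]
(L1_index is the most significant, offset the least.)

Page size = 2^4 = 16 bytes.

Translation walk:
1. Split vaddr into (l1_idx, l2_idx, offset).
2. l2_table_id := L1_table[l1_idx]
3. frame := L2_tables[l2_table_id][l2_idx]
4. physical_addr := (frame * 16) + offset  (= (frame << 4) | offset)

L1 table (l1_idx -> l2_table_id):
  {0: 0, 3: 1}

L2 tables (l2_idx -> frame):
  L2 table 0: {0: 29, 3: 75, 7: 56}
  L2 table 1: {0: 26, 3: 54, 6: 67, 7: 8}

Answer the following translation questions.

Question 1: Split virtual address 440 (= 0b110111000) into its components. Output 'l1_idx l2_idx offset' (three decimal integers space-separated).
Answer: 3 3 8

Derivation:
vaddr = 440 = 0b110111000
  top 2 bits -> l1_idx = 3
  next 3 bits -> l2_idx = 3
  bottom 4 bits -> offset = 8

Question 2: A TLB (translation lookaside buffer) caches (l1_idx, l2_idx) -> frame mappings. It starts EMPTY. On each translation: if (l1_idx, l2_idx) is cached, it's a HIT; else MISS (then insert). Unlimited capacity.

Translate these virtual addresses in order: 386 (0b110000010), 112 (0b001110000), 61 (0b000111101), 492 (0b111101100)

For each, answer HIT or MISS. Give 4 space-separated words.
vaddr=386: (3,0) not in TLB -> MISS, insert
vaddr=112: (0,7) not in TLB -> MISS, insert
vaddr=61: (0,3) not in TLB -> MISS, insert
vaddr=492: (3,6) not in TLB -> MISS, insert

Answer: MISS MISS MISS MISS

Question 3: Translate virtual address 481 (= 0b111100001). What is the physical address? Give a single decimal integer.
Answer: 1073

Derivation:
vaddr = 481 = 0b111100001
Split: l1_idx=3, l2_idx=6, offset=1
L1[3] = 1
L2[1][6] = 67
paddr = 67 * 16 + 1 = 1073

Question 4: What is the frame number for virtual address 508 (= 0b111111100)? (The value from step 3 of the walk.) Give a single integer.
vaddr = 508: l1_idx=3, l2_idx=7
L1[3] = 1; L2[1][7] = 8

Answer: 8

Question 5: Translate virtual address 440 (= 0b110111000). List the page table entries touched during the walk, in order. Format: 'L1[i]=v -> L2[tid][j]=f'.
Answer: L1[3]=1 -> L2[1][3]=54

Derivation:
vaddr = 440 = 0b110111000
Split: l1_idx=3, l2_idx=3, offset=8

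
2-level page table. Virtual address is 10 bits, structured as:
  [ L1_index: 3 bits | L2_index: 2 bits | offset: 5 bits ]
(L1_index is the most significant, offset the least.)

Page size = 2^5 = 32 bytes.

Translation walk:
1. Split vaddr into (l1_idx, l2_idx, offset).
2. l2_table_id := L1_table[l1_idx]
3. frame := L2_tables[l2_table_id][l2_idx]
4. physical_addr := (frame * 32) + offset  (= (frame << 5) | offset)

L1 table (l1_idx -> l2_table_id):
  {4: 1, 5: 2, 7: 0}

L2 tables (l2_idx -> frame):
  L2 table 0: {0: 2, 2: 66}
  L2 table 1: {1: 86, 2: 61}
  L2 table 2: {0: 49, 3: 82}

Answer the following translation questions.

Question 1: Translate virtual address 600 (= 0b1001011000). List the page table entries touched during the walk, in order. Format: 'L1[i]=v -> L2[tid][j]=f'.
vaddr = 600 = 0b1001011000
Split: l1_idx=4, l2_idx=2, offset=24

Answer: L1[4]=1 -> L2[1][2]=61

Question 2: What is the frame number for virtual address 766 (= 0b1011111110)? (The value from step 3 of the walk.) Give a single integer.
Answer: 82

Derivation:
vaddr = 766: l1_idx=5, l2_idx=3
L1[5] = 2; L2[2][3] = 82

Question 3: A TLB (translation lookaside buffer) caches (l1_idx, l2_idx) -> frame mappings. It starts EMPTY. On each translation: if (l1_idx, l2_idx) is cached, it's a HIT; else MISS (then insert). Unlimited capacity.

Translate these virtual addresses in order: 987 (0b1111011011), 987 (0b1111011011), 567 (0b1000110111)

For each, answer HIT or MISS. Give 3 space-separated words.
Answer: MISS HIT MISS

Derivation:
vaddr=987: (7,2) not in TLB -> MISS, insert
vaddr=987: (7,2) in TLB -> HIT
vaddr=567: (4,1) not in TLB -> MISS, insert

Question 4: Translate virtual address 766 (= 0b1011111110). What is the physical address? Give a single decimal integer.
Answer: 2654

Derivation:
vaddr = 766 = 0b1011111110
Split: l1_idx=5, l2_idx=3, offset=30
L1[5] = 2
L2[2][3] = 82
paddr = 82 * 32 + 30 = 2654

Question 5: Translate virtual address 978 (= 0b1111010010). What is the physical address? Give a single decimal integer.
vaddr = 978 = 0b1111010010
Split: l1_idx=7, l2_idx=2, offset=18
L1[7] = 0
L2[0][2] = 66
paddr = 66 * 32 + 18 = 2130

Answer: 2130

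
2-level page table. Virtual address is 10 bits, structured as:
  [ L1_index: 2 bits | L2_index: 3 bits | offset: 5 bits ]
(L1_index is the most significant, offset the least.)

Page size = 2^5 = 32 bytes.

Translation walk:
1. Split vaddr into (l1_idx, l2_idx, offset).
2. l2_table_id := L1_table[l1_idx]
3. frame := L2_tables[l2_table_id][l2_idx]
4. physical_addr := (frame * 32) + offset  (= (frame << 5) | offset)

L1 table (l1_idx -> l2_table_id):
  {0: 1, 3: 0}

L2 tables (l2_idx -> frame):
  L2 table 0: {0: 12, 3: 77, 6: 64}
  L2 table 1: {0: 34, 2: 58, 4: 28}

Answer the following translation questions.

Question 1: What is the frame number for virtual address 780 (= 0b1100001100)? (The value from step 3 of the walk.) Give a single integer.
Answer: 12

Derivation:
vaddr = 780: l1_idx=3, l2_idx=0
L1[3] = 0; L2[0][0] = 12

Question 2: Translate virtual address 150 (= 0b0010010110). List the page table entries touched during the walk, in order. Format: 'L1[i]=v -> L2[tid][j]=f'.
vaddr = 150 = 0b0010010110
Split: l1_idx=0, l2_idx=4, offset=22

Answer: L1[0]=1 -> L2[1][4]=28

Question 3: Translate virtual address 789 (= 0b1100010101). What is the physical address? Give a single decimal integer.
Answer: 405

Derivation:
vaddr = 789 = 0b1100010101
Split: l1_idx=3, l2_idx=0, offset=21
L1[3] = 0
L2[0][0] = 12
paddr = 12 * 32 + 21 = 405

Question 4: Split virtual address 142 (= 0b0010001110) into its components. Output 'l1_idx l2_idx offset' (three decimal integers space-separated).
vaddr = 142 = 0b0010001110
  top 2 bits -> l1_idx = 0
  next 3 bits -> l2_idx = 4
  bottom 5 bits -> offset = 14

Answer: 0 4 14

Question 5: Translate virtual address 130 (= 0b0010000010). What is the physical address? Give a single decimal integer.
Answer: 898

Derivation:
vaddr = 130 = 0b0010000010
Split: l1_idx=0, l2_idx=4, offset=2
L1[0] = 1
L2[1][4] = 28
paddr = 28 * 32 + 2 = 898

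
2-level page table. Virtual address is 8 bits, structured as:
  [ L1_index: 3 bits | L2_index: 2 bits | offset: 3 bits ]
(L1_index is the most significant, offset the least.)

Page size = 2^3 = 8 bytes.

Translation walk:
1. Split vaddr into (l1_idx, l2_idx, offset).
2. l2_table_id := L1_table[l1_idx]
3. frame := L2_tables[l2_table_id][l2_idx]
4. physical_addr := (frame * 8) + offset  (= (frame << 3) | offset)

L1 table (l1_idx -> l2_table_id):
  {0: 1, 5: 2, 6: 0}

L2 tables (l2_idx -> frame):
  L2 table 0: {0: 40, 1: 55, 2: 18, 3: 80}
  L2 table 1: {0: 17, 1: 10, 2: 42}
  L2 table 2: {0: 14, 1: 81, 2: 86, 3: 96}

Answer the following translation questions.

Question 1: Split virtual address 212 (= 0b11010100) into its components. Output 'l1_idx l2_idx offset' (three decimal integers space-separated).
vaddr = 212 = 0b11010100
  top 3 bits -> l1_idx = 6
  next 2 bits -> l2_idx = 2
  bottom 3 bits -> offset = 4

Answer: 6 2 4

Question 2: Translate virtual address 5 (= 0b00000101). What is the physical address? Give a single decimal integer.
vaddr = 5 = 0b00000101
Split: l1_idx=0, l2_idx=0, offset=5
L1[0] = 1
L2[1][0] = 17
paddr = 17 * 8 + 5 = 141

Answer: 141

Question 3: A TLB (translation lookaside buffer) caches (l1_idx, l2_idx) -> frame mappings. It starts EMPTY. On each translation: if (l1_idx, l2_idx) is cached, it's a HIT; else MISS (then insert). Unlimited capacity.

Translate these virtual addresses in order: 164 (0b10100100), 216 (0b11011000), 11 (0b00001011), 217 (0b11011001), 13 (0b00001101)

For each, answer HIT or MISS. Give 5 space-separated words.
vaddr=164: (5,0) not in TLB -> MISS, insert
vaddr=216: (6,3) not in TLB -> MISS, insert
vaddr=11: (0,1) not in TLB -> MISS, insert
vaddr=217: (6,3) in TLB -> HIT
vaddr=13: (0,1) in TLB -> HIT

Answer: MISS MISS MISS HIT HIT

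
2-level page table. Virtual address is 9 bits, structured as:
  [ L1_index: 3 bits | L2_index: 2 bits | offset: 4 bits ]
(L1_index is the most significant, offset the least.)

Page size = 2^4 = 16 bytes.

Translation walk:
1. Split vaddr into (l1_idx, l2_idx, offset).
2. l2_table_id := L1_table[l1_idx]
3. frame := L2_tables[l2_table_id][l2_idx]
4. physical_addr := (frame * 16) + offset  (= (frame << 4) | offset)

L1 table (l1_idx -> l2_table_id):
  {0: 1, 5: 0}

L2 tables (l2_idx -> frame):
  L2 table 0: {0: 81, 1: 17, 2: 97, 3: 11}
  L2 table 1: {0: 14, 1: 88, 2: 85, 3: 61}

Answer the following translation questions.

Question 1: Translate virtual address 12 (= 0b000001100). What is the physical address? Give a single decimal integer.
Answer: 236

Derivation:
vaddr = 12 = 0b000001100
Split: l1_idx=0, l2_idx=0, offset=12
L1[0] = 1
L2[1][0] = 14
paddr = 14 * 16 + 12 = 236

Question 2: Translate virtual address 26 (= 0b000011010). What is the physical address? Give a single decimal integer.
vaddr = 26 = 0b000011010
Split: l1_idx=0, l2_idx=1, offset=10
L1[0] = 1
L2[1][1] = 88
paddr = 88 * 16 + 10 = 1418

Answer: 1418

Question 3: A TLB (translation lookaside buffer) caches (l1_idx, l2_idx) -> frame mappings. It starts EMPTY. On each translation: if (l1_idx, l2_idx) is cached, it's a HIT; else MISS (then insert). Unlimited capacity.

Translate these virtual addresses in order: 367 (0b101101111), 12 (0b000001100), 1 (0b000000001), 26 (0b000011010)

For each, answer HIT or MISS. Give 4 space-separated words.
Answer: MISS MISS HIT MISS

Derivation:
vaddr=367: (5,2) not in TLB -> MISS, insert
vaddr=12: (0,0) not in TLB -> MISS, insert
vaddr=1: (0,0) in TLB -> HIT
vaddr=26: (0,1) not in TLB -> MISS, insert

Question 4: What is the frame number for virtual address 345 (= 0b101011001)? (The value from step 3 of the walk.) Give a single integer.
vaddr = 345: l1_idx=5, l2_idx=1
L1[5] = 0; L2[0][1] = 17

Answer: 17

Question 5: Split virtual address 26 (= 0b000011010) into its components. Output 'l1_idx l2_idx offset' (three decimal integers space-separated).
Answer: 0 1 10

Derivation:
vaddr = 26 = 0b000011010
  top 3 bits -> l1_idx = 0
  next 2 bits -> l2_idx = 1
  bottom 4 bits -> offset = 10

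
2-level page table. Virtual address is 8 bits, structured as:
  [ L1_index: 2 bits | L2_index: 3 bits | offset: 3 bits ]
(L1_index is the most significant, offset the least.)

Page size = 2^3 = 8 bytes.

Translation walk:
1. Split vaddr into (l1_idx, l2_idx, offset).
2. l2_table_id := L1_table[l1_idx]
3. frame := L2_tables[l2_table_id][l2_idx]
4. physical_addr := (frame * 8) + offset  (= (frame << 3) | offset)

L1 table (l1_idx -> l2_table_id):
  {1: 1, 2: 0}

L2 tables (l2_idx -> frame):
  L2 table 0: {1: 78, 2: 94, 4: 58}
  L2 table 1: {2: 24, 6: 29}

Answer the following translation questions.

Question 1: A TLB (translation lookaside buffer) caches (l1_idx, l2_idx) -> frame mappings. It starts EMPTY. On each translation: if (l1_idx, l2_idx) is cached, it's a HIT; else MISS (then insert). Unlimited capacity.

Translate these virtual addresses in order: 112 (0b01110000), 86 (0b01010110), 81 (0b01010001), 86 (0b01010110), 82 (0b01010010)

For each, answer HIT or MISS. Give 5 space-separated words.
vaddr=112: (1,6) not in TLB -> MISS, insert
vaddr=86: (1,2) not in TLB -> MISS, insert
vaddr=81: (1,2) in TLB -> HIT
vaddr=86: (1,2) in TLB -> HIT
vaddr=82: (1,2) in TLB -> HIT

Answer: MISS MISS HIT HIT HIT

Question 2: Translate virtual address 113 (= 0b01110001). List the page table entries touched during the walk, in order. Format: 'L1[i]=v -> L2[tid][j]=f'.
Answer: L1[1]=1 -> L2[1][6]=29

Derivation:
vaddr = 113 = 0b01110001
Split: l1_idx=1, l2_idx=6, offset=1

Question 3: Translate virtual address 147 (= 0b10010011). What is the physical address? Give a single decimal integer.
vaddr = 147 = 0b10010011
Split: l1_idx=2, l2_idx=2, offset=3
L1[2] = 0
L2[0][2] = 94
paddr = 94 * 8 + 3 = 755

Answer: 755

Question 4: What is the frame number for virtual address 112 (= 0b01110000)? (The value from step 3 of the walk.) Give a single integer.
vaddr = 112: l1_idx=1, l2_idx=6
L1[1] = 1; L2[1][6] = 29

Answer: 29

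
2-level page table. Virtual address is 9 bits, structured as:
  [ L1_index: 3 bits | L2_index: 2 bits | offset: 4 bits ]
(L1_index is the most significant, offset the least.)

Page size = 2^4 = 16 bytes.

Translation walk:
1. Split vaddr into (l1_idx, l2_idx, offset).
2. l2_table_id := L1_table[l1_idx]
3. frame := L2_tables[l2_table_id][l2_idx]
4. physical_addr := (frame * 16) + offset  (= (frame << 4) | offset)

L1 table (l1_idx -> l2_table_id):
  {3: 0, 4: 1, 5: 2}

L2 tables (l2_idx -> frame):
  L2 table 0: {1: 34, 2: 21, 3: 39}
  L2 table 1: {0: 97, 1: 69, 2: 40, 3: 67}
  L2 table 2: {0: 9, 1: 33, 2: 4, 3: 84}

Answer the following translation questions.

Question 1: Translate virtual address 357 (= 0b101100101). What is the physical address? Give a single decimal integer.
Answer: 69

Derivation:
vaddr = 357 = 0b101100101
Split: l1_idx=5, l2_idx=2, offset=5
L1[5] = 2
L2[2][2] = 4
paddr = 4 * 16 + 5 = 69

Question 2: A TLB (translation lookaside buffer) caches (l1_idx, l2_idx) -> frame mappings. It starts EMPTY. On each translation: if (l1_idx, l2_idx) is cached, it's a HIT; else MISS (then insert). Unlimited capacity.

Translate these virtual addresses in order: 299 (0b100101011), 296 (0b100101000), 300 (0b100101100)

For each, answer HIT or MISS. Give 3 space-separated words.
vaddr=299: (4,2) not in TLB -> MISS, insert
vaddr=296: (4,2) in TLB -> HIT
vaddr=300: (4,2) in TLB -> HIT

Answer: MISS HIT HIT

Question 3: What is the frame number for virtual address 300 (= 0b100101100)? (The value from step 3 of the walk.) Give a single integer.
vaddr = 300: l1_idx=4, l2_idx=2
L1[4] = 1; L2[1][2] = 40

Answer: 40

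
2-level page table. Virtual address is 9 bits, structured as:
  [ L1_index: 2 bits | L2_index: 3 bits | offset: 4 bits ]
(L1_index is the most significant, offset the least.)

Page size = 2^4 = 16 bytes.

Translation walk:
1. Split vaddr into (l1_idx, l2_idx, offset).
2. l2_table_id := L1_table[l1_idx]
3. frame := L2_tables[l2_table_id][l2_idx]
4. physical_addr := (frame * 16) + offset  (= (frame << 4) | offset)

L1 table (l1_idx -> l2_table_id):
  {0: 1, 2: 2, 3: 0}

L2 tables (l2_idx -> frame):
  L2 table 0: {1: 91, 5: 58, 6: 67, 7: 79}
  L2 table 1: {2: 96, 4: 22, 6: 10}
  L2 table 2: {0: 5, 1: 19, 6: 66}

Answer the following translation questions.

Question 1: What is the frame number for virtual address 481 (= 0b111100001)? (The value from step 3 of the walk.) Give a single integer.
vaddr = 481: l1_idx=3, l2_idx=6
L1[3] = 0; L2[0][6] = 67

Answer: 67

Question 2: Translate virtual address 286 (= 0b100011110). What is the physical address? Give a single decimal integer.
Answer: 318

Derivation:
vaddr = 286 = 0b100011110
Split: l1_idx=2, l2_idx=1, offset=14
L1[2] = 2
L2[2][1] = 19
paddr = 19 * 16 + 14 = 318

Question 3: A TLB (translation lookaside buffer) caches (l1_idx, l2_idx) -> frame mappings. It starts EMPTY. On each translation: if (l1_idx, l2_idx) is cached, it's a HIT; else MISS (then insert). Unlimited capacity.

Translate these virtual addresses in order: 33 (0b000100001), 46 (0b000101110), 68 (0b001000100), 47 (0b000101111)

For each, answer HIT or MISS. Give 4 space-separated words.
vaddr=33: (0,2) not in TLB -> MISS, insert
vaddr=46: (0,2) in TLB -> HIT
vaddr=68: (0,4) not in TLB -> MISS, insert
vaddr=47: (0,2) in TLB -> HIT

Answer: MISS HIT MISS HIT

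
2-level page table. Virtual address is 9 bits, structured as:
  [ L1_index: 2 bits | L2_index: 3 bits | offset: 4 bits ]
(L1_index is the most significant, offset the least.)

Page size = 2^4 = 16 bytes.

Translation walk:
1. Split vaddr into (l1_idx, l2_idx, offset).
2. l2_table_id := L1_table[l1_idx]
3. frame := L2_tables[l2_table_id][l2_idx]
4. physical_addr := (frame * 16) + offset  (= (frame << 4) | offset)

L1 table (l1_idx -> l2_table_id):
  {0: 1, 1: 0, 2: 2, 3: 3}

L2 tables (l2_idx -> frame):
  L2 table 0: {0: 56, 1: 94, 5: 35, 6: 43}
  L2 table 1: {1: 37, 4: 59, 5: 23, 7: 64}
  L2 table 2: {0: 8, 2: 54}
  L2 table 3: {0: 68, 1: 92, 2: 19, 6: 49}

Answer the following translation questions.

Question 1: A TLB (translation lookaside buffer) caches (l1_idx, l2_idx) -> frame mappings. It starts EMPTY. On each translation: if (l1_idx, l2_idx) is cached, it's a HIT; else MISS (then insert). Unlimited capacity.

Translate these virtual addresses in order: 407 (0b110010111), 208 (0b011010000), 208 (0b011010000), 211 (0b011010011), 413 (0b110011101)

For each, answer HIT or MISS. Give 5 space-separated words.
vaddr=407: (3,1) not in TLB -> MISS, insert
vaddr=208: (1,5) not in TLB -> MISS, insert
vaddr=208: (1,5) in TLB -> HIT
vaddr=211: (1,5) in TLB -> HIT
vaddr=413: (3,1) in TLB -> HIT

Answer: MISS MISS HIT HIT HIT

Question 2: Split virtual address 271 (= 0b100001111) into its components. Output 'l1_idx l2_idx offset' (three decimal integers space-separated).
vaddr = 271 = 0b100001111
  top 2 bits -> l1_idx = 2
  next 3 bits -> l2_idx = 0
  bottom 4 bits -> offset = 15

Answer: 2 0 15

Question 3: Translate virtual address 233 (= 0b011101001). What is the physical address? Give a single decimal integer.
vaddr = 233 = 0b011101001
Split: l1_idx=1, l2_idx=6, offset=9
L1[1] = 0
L2[0][6] = 43
paddr = 43 * 16 + 9 = 697

Answer: 697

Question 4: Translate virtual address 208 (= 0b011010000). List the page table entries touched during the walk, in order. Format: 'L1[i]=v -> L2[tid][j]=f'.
vaddr = 208 = 0b011010000
Split: l1_idx=1, l2_idx=5, offset=0

Answer: L1[1]=0 -> L2[0][5]=35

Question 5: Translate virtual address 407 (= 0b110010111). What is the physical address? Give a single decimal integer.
vaddr = 407 = 0b110010111
Split: l1_idx=3, l2_idx=1, offset=7
L1[3] = 3
L2[3][1] = 92
paddr = 92 * 16 + 7 = 1479

Answer: 1479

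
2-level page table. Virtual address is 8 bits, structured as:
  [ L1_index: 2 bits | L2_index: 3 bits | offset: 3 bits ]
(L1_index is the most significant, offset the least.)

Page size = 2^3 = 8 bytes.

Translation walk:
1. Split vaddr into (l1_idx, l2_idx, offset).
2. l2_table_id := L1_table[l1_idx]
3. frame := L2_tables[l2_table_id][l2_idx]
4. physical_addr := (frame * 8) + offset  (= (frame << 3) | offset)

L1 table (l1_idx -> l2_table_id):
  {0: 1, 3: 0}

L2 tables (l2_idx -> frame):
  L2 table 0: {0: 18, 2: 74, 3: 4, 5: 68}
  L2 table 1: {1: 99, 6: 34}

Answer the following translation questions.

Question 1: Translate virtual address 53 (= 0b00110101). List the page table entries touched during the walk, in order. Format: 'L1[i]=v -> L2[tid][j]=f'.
vaddr = 53 = 0b00110101
Split: l1_idx=0, l2_idx=6, offset=5

Answer: L1[0]=1 -> L2[1][6]=34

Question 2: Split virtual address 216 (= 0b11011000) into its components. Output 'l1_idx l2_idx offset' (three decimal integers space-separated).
vaddr = 216 = 0b11011000
  top 2 bits -> l1_idx = 3
  next 3 bits -> l2_idx = 3
  bottom 3 bits -> offset = 0

Answer: 3 3 0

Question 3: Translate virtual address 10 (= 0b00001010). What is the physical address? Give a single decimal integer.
Answer: 794

Derivation:
vaddr = 10 = 0b00001010
Split: l1_idx=0, l2_idx=1, offset=2
L1[0] = 1
L2[1][1] = 99
paddr = 99 * 8 + 2 = 794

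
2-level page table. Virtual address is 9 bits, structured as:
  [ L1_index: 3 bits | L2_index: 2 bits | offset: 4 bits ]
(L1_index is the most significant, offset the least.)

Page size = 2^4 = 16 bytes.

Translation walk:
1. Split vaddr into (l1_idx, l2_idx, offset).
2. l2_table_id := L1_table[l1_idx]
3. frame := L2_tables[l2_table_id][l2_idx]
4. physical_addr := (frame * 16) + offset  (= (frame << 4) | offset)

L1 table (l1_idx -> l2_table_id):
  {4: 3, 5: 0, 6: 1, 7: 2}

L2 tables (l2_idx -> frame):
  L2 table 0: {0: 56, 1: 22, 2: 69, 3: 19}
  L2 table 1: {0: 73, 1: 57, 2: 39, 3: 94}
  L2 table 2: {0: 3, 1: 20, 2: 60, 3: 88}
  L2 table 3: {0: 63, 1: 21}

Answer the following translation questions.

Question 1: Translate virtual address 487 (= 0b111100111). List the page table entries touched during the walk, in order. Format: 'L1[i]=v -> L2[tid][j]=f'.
vaddr = 487 = 0b111100111
Split: l1_idx=7, l2_idx=2, offset=7

Answer: L1[7]=2 -> L2[2][2]=60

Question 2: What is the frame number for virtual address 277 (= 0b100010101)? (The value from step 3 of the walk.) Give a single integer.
Answer: 21

Derivation:
vaddr = 277: l1_idx=4, l2_idx=1
L1[4] = 3; L2[3][1] = 21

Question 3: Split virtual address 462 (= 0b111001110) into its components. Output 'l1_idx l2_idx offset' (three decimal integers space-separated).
Answer: 7 0 14

Derivation:
vaddr = 462 = 0b111001110
  top 3 bits -> l1_idx = 7
  next 2 bits -> l2_idx = 0
  bottom 4 bits -> offset = 14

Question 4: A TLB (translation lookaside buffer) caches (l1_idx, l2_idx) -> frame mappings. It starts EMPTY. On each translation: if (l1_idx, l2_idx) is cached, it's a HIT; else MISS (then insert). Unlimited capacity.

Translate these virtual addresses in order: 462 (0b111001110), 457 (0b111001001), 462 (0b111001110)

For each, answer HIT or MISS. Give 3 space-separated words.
Answer: MISS HIT HIT

Derivation:
vaddr=462: (7,0) not in TLB -> MISS, insert
vaddr=457: (7,0) in TLB -> HIT
vaddr=462: (7,0) in TLB -> HIT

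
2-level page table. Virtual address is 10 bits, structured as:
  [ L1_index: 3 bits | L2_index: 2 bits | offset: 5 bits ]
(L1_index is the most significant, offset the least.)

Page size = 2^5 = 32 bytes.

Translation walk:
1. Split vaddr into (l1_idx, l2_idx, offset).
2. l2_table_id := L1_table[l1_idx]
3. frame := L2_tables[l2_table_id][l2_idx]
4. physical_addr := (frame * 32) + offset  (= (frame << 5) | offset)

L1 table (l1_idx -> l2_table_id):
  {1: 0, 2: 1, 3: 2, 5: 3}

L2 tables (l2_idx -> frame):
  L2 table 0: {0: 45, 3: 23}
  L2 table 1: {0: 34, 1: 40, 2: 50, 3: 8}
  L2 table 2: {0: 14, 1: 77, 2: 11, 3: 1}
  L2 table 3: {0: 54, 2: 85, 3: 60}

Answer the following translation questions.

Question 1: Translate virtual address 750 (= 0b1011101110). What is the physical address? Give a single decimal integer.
vaddr = 750 = 0b1011101110
Split: l1_idx=5, l2_idx=3, offset=14
L1[5] = 3
L2[3][3] = 60
paddr = 60 * 32 + 14 = 1934

Answer: 1934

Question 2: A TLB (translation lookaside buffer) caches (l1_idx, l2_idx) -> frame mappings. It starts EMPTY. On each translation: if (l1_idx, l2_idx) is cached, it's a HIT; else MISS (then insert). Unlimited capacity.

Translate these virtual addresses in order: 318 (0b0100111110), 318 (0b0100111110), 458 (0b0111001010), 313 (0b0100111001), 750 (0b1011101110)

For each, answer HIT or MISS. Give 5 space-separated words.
Answer: MISS HIT MISS HIT MISS

Derivation:
vaddr=318: (2,1) not in TLB -> MISS, insert
vaddr=318: (2,1) in TLB -> HIT
vaddr=458: (3,2) not in TLB -> MISS, insert
vaddr=313: (2,1) in TLB -> HIT
vaddr=750: (5,3) not in TLB -> MISS, insert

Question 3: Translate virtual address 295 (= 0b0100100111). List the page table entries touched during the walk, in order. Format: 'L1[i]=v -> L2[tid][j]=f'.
vaddr = 295 = 0b0100100111
Split: l1_idx=2, l2_idx=1, offset=7

Answer: L1[2]=1 -> L2[1][1]=40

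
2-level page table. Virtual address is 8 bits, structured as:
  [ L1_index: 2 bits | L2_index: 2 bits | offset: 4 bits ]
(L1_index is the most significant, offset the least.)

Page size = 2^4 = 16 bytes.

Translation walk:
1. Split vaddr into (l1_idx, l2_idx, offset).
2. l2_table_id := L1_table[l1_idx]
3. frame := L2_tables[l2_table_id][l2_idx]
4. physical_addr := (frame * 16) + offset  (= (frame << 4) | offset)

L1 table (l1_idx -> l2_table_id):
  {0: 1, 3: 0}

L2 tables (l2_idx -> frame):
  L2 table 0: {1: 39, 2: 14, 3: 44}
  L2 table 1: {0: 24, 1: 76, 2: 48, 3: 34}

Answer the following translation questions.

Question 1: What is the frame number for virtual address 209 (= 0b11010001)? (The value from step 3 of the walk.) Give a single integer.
vaddr = 209: l1_idx=3, l2_idx=1
L1[3] = 0; L2[0][1] = 39

Answer: 39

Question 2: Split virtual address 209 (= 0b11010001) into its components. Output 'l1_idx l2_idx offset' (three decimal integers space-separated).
vaddr = 209 = 0b11010001
  top 2 bits -> l1_idx = 3
  next 2 bits -> l2_idx = 1
  bottom 4 bits -> offset = 1

Answer: 3 1 1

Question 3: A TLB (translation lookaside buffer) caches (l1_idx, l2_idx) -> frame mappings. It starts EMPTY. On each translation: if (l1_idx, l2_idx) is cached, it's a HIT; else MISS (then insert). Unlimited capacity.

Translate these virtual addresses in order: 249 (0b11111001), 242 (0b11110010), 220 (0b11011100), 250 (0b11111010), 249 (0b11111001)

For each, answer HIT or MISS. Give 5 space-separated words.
vaddr=249: (3,3) not in TLB -> MISS, insert
vaddr=242: (3,3) in TLB -> HIT
vaddr=220: (3,1) not in TLB -> MISS, insert
vaddr=250: (3,3) in TLB -> HIT
vaddr=249: (3,3) in TLB -> HIT

Answer: MISS HIT MISS HIT HIT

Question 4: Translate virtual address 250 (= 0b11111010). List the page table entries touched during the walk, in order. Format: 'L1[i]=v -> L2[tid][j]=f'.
Answer: L1[3]=0 -> L2[0][3]=44

Derivation:
vaddr = 250 = 0b11111010
Split: l1_idx=3, l2_idx=3, offset=10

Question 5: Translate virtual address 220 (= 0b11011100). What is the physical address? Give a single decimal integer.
Answer: 636

Derivation:
vaddr = 220 = 0b11011100
Split: l1_idx=3, l2_idx=1, offset=12
L1[3] = 0
L2[0][1] = 39
paddr = 39 * 16 + 12 = 636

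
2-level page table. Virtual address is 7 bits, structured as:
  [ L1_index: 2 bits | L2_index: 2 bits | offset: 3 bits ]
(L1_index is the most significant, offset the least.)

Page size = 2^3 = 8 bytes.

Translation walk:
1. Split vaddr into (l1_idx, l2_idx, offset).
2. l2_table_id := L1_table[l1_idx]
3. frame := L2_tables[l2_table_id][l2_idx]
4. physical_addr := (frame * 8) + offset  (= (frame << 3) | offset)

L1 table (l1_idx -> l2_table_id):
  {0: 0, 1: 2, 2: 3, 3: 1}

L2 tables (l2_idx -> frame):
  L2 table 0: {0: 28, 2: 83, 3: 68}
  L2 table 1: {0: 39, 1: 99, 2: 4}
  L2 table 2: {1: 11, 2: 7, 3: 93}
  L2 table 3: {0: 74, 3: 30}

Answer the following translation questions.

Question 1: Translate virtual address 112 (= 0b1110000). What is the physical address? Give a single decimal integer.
Answer: 32

Derivation:
vaddr = 112 = 0b1110000
Split: l1_idx=3, l2_idx=2, offset=0
L1[3] = 1
L2[1][2] = 4
paddr = 4 * 8 + 0 = 32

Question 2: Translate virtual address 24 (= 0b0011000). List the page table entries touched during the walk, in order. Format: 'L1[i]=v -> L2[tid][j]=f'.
Answer: L1[0]=0 -> L2[0][3]=68

Derivation:
vaddr = 24 = 0b0011000
Split: l1_idx=0, l2_idx=3, offset=0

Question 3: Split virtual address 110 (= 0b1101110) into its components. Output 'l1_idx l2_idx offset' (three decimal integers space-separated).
vaddr = 110 = 0b1101110
  top 2 bits -> l1_idx = 3
  next 2 bits -> l2_idx = 1
  bottom 3 bits -> offset = 6

Answer: 3 1 6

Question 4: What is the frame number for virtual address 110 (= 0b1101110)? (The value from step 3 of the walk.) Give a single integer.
Answer: 99

Derivation:
vaddr = 110: l1_idx=3, l2_idx=1
L1[3] = 1; L2[1][1] = 99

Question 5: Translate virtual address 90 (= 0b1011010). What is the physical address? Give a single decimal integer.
vaddr = 90 = 0b1011010
Split: l1_idx=2, l2_idx=3, offset=2
L1[2] = 3
L2[3][3] = 30
paddr = 30 * 8 + 2 = 242

Answer: 242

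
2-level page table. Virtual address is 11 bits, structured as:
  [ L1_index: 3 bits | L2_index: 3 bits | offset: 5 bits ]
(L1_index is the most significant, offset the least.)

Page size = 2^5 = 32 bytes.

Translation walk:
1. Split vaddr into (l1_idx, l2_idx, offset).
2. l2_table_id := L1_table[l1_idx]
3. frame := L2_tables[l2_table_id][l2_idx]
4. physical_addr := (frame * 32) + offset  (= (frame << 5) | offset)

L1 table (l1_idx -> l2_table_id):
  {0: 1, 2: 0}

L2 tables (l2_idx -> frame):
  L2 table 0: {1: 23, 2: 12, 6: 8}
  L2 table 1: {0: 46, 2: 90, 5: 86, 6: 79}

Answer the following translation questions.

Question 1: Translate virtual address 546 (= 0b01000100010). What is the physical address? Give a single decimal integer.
Answer: 738

Derivation:
vaddr = 546 = 0b01000100010
Split: l1_idx=2, l2_idx=1, offset=2
L1[2] = 0
L2[0][1] = 23
paddr = 23 * 32 + 2 = 738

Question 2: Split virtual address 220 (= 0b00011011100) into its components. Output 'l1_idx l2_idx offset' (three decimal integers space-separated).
Answer: 0 6 28

Derivation:
vaddr = 220 = 0b00011011100
  top 3 bits -> l1_idx = 0
  next 3 bits -> l2_idx = 6
  bottom 5 bits -> offset = 28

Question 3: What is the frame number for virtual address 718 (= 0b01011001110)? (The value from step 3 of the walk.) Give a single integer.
Answer: 8

Derivation:
vaddr = 718: l1_idx=2, l2_idx=6
L1[2] = 0; L2[0][6] = 8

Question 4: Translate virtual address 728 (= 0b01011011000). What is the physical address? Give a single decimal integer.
Answer: 280

Derivation:
vaddr = 728 = 0b01011011000
Split: l1_idx=2, l2_idx=6, offset=24
L1[2] = 0
L2[0][6] = 8
paddr = 8 * 32 + 24 = 280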